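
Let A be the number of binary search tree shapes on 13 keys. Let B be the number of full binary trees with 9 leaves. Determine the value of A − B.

741470

Binary trees (left/right distinguished) on n nodes are counted by C_n; here n = 13. So A = C_13 = 742900.
Full binary trees with 9 leaves have 9−1 = 8 internal nodes, so there are C_8 of them. So B = C_8 = 1430.
A − B = 742900 − 1430 = 741470.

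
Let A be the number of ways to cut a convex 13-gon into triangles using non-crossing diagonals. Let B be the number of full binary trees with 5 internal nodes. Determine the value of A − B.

The number of triangulations of a 13-gon is the Catalan number C_11 (index = sides − 2). So A = C_11 = 58786.
Full binary trees with n internal nodes are counted by C_n; here n = 5. So B = C_5 = 42.
A − B = 58786 − 42 = 58744.

58744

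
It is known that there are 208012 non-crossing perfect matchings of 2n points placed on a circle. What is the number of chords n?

Non-crossing pairings of 2n points on a circle are counted by C_n; 208012 = C_12.

12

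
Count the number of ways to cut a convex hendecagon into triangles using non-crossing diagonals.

The number of triangulations of an 11-gon is the Catalan number C_9 (index = sides − 2).
C_9 = C(18,9)/10 = 48620/10 = 4862.

4862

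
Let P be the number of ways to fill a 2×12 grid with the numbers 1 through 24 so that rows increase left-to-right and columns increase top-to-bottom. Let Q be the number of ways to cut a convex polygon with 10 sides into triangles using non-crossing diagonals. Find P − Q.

By the hook-length formula (or a Dyck-path bijection), SYT of shape 2×12 number C_12. So P = C_12 = 208012.
A convex 10-gon is triangulated into 8 triangles, and the number of such triangulations is the Catalan number C_{10−2} = C_8. So Q = C_8 = 1430.
P − Q = 208012 − 1430 = 206582.

206582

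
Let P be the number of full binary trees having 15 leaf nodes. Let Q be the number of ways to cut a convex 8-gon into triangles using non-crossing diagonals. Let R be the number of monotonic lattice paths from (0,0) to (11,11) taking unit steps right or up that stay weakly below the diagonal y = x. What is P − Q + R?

2733094

Full binary trees with 15 leaves have 15−1 = 14 internal nodes, so there are C_14 of them. So P = C_14 = 2674440.
A convex 8-gon is triangulated into 6 triangles, and the number of such triangulations is the Catalan number C_{8−2} = C_6. So Q = C_6 = 132.
Monotone paths in an n×n grid that stay weakly below the diagonal are counted by C_n; here n = 11. So R = C_11 = 58786.
P − Q + R = 2674440 − 132 + 58786 = 2733094.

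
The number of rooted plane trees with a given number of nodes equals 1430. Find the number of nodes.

Rooted ordered trees on m nodes are counted by C_{m−1}. The Catalan number equal to 1430 is C_8.
So the index is 8, and the number of nodes is 8 + 1 = 9.

9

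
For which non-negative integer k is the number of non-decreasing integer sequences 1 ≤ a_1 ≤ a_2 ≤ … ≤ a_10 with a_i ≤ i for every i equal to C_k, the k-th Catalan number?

10

Weakly increasing sequences with a_i ≤ i biject with Dyck paths of semilength 10, so there are C_10.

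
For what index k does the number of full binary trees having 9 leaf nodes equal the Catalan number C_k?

A full binary tree with L leaves has L−1 internal nodes and is counted by C_{L−1}; L = 9 gives C_8.

8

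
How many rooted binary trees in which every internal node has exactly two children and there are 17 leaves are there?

35357670

Full binary trees with 17 leaves have 17−1 = 16 internal nodes, so there are C_16 of them.
C_16 = C_15 · 2(2·15+1)/(15+2) = 9694845 · 62/17 = 35357670.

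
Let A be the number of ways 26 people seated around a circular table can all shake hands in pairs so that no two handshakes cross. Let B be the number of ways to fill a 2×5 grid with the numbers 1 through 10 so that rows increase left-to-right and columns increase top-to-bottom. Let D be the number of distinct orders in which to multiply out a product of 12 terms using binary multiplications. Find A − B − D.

684072

With 26 = 2·13 people, non-crossing handshake pairings are non-crossing perfect matchings on a circle, counted by C_13. So A = C_13 = 742900.
Standard Young tableaux of shape 2×n are counted by C_n; here n = 5. So B = C_5 = 42.
Bracketing 12 factors into binary products is counted by C_{12−1} = C_11. So D = C_11 = 58786.
A − B − D = 742900 − 42 − 58786 = 684072.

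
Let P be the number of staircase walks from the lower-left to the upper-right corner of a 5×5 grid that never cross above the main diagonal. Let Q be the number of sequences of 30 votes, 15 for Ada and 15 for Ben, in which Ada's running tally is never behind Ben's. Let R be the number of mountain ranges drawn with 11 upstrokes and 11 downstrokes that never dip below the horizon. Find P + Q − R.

9636101

Sub-diagonal monotone paths from (0,0) to (5,5) biject with Dyck paths of semilength 5, giving C_5. So P = C_5 = 42.
Ballot sequences with n votes each where one side never trails are Dyck words, counted by C_n; here n = 15. So Q = C_15 = 9694845.
Dyck paths of semilength n (length 2n) are counted by C_n; here n = 11. So R = C_11 = 58786.
P + Q − R = 42 + 9694845 − 58786 = 9636101.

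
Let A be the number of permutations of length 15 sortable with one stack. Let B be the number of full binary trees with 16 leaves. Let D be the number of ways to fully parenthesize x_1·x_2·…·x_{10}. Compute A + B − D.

By Knuth's characterisation, the stack-sortable permutations of length 15 are the 231-avoiders, numbering C_15. So A = C_15 = 9694845.
Full binary trees with 16 leaves have 16−1 = 15 internal nodes, so there are C_15 of them. So B = C_15 = 9694845.
Parenthesizations of m factors correspond to full binary trees with m leaves, counted by C_{m−1}; m = 10 gives C_9. So D = C_9 = 4862.
A + B − D = 9694845 + 9694845 − 4862 = 19384828.

19384828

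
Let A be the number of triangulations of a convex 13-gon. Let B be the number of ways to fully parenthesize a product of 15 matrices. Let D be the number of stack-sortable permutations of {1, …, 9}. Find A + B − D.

Triangulations of a convex m-gon are counted by C_{m−2}; with m = 13 this is C_11. So A = C_11 = 58786.
Bracketing 15 factors into binary products is counted by C_{15−1} = C_14. So B = C_14 = 2674440.
Stack-sortable permutations are exactly the 231-avoiding ones, counted by C_n; here n = 9. So D = C_9 = 4862.
A + B − D = 58786 + 2674440 − 4862 = 2728364.

2728364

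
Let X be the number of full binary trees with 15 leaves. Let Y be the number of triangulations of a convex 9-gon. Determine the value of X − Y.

2674011

A full binary tree with L leaves has L−1 internal nodes and is counted by C_{L−1}; L = 15 gives C_14. So X = C_14 = 2674440.
The number of triangulations of a 9-gon is the Catalan number C_7 (index = sides − 2). So Y = C_7 = 429.
X − Y = 2674440 − 429 = 2674011.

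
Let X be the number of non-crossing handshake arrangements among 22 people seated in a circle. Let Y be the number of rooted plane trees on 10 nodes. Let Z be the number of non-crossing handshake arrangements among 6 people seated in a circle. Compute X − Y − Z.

With 22 = 2·11 people, non-crossing handshake pairings are non-crossing perfect matchings on a circle, counted by C_11. So X = C_11 = 58786.
Rooted ordered (plane) trees on m nodes have m−1 edges and are counted by C_{m−1}; m = 10 gives C_9. So Y = C_9 = 4862.
Non-crossing handshake pairings of 2n people are counted by C_n; 6 people gives n = 3. So Z = C_3 = 5.
X − Y − Z = 58786 − 4862 − 5 = 53919.

53919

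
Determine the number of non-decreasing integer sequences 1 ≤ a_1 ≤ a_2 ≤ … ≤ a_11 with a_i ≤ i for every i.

58786

Weakly increasing sequences with a_i ≤ i biject with Dyck paths of semilength 11, so there are C_11.
C_11 = C(22,11)/12 = 705432/12 = 58786.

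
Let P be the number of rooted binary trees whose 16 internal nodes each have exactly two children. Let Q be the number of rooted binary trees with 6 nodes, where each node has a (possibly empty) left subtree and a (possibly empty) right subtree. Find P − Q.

Full binary trees with n internal nodes are counted by C_n; here n = 16. So P = C_16 = 35357670.
There are C_n binary search tree shapes on n keys; with n = 6 that is C_6. So Q = C_6 = 132.
P − Q = 35357670 − 132 = 35357538.

35357538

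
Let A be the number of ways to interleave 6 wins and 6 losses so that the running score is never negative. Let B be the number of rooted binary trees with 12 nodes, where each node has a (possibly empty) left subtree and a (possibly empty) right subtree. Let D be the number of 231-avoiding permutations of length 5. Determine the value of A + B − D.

Ballot sequences with n votes each where one side never trails are Dyck words, counted by C_n; here n = 6. So A = C_6 = 132.
Rooted binary trees with 12 nodes (each child slot possibly empty) number C_12. So B = C_12 = 208012.
For any fixed pattern of length 3, the pattern-avoiding permutations of [5] number C_5. So D = C_5 = 42.
A + B − D = 132 + 208012 − 42 = 208102.

208102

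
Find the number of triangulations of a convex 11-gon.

The number of triangulations of an 11-gon is the Catalan number C_9 (index = sides − 2).
C_9 = C_8 · 2(2·8+1)/(8+2) = 1430 · 34/10 = 4862.

4862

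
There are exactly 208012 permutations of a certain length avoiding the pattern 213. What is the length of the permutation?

Permutations of [n] avoiding a fixed length-3 pattern are counted by C_n; 208012 = C_12.

12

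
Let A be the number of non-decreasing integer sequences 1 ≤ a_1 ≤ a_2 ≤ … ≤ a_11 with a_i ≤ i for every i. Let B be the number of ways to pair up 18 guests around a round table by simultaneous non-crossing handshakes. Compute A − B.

53924

Weakly increasing sequences with a_i ≤ i biject with Dyck paths of semilength 11, so there are C_11. So A = C_11 = 58786.
Non-crossing handshake pairings of 2n people are counted by C_n; 18 people gives n = 9. So B = C_9 = 4862.
A − B = 58786 − 4862 = 53924.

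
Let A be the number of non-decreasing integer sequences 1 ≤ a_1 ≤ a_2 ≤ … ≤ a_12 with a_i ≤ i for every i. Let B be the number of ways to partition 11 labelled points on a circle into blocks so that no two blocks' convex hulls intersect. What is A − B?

Weakly increasing sequences with a_i ≤ i biject with Dyck paths of semilength 12, so there are C_12. So A = C_12 = 208012.
The non-crossing partitions of [11] form a lattice of size C_11. So B = C_11 = 58786.
A − B = 208012 − 58786 = 149226.

149226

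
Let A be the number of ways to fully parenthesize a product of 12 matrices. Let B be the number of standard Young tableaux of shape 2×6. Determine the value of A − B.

Bracketing 12 factors into binary products is counted by C_{12−1} = C_11. So A = C_11 = 58786.
By the hook-length formula (or a Dyck-path bijection), SYT of shape 2×6 number C_6. So B = C_6 = 132.
A − B = 58786 − 132 = 58654.

58654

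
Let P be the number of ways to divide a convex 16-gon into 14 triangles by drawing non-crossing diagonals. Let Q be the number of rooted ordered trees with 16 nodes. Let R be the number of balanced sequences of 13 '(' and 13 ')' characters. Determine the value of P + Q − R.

The number of triangulations of a 16-gon is the Catalan number C_14 (index = sides − 2). So P = C_14 = 2674440.
Rooted ordered (plane) trees on m nodes have m−1 edges and are counted by C_{m−1}; m = 16 gives C_15. So Q = C_15 = 9694845.
With 13 pairs the number of balanced bracket strings is the Catalan number C_13. So R = C_13 = 742900.
P + Q − R = 2674440 + 9694845 − 742900 = 11626385.

11626385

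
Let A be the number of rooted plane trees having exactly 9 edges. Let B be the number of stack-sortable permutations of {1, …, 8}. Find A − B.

Rooted ordered trees with n edges are counted by C_n; here n = 9. So A = C_9 = 4862.
By Knuth's characterisation, the stack-sortable permutations of length 8 are the 231-avoiders, numbering C_8. So B = C_8 = 1430.
A − B = 4862 − 1430 = 3432.

3432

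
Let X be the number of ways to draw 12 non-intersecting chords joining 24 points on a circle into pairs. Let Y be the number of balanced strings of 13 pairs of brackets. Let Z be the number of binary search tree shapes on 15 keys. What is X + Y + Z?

10645757

Non-crossing perfect matchings of 2n points on a circle are counted by C_n; with 24 points, n = 12. So X = C_12 = 208012.
With 13 pairs the number of balanced bracket strings is the Catalan number C_13. So Y = C_13 = 742900.
There are C_n binary search tree shapes on n keys; with n = 15 that is C_15. So Z = C_15 = 9694845.
X + Y + Z = 208012 + 742900 + 9694845 = 10645757.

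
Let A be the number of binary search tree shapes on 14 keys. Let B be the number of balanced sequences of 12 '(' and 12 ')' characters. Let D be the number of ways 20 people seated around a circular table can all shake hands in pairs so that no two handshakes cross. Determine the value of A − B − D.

Rooted binary trees with 14 nodes (each child slot possibly empty) number C_14. So A = C_14 = 2674440.
Balanced strings of n pairs of brackets are counted by C_n; here n = 12. So B = C_12 = 208012.
With 20 = 2·10 people, non-crossing handshake pairings are non-crossing perfect matchings on a circle, counted by C_10. So D = C_10 = 16796.
A − B − D = 2674440 − 208012 − 16796 = 2449632.

2449632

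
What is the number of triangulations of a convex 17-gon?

9694845

Triangulations of a convex m-gon are counted by C_{m−2}; with m = 17 this is C_15.
C_15 = C_14 · 2(2·14+1)/(14+2) = 2674440 · 58/16 = 9694845.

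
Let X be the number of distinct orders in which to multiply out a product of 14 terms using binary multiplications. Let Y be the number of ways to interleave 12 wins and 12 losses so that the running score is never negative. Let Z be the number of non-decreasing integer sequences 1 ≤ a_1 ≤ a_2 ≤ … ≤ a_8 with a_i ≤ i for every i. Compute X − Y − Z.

Parenthesizations of m factors correspond to full binary trees with m leaves, counted by C_{m−1}; m = 14 gives C_13. So X = C_13 = 742900.
Ballot sequences with n votes each where one side never trails are Dyck words, counted by C_n; here n = 12. So Y = C_12 = 208012.
Weakly increasing sequences with a_i ≤ i biject with Dyck paths of semilength 8, so there are C_8. So Z = C_8 = 1430.
X − Y − Z = 742900 − 208012 − 1430 = 533458.

533458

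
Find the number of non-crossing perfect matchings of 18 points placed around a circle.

4862

Non-crossing perfect matchings of 2n points on a circle are counted by C_n; with 18 points, n = 9.
C_9 = C(18,9)/10 = 48620/10 = 4862.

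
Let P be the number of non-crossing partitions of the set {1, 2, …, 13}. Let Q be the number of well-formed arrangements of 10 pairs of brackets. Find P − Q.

The non-crossing partitions of [13] form a lattice of size C_13. So P = C_13 = 742900.
Balanced strings of n pairs of brackets are counted by C_n; here n = 10. So Q = C_10 = 16796.
P − Q = 742900 − 16796 = 726104.

726104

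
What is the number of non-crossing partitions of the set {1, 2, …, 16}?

The non-crossing partitions of [16] form a lattice of size C_16.
C_16 = C_15 · 2(2·15+1)/(15+2) = 9694845 · 62/17 = 35357670.

35357670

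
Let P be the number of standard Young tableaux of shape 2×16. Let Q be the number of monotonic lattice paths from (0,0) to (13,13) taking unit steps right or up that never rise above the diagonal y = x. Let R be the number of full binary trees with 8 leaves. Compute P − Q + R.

Standard Young tableaux of shape 2×n are counted by C_n; here n = 16. So P = C_16 = 35357670.
Monotone paths in an n×n grid that stay weakly below the diagonal are counted by C_n; here n = 13. So Q = C_13 = 742900.
A full binary tree with L leaves has L−1 internal nodes and is counted by C_{L−1}; L = 8 gives C_7. So R = C_7 = 429.
P − Q + R = 35357670 − 742900 + 429 = 34615199.

34615199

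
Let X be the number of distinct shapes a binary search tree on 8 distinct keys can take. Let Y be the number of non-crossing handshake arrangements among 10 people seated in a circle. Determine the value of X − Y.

Rooted binary trees with 8 nodes (each child slot possibly empty) number C_8. So X = C_8 = 1430.
With 10 = 2·5 people, non-crossing handshake pairings are non-crossing perfect matchings on a circle, counted by C_5. So Y = C_5 = 42.
X − Y = 1430 − 42 = 1388.

1388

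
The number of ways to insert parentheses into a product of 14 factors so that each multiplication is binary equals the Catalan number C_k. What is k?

13

Parenthesizations of m factors correspond to full binary trees with m leaves, counted by C_{m−1}; m = 14 gives C_13.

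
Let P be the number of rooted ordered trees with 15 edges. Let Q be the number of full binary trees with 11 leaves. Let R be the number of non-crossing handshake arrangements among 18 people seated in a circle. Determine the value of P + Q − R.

Rooted ordered trees with n edges are counted by C_n; here n = 15. So P = C_15 = 9694845.
A full binary tree with L leaves has L−1 internal nodes and is counted by C_{L−1}; L = 11 gives C_10. So Q = C_10 = 16796.
With 18 = 2·9 people, non-crossing handshake pairings are non-crossing perfect matchings on a circle, counted by C_9. So R = C_9 = 4862.
P + Q − R = 9694845 + 16796 − 4862 = 9706779.

9706779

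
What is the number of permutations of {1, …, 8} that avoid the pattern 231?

For any fixed pattern of length 3, the pattern-avoiding permutations of [8] number C_8.
C_8 = 1430.

1430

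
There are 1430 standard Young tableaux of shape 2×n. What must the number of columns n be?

Standard Young tableaux of shape 2×n are counted by C_n; 1430 = C_8.

8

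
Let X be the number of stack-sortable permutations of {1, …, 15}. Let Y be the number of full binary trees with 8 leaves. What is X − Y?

Stack-sortable permutations are exactly the 231-avoiding ones, counted by C_n; here n = 15. So X = C_15 = 9694845.
Full binary trees with 8 leaves have 8−1 = 7 internal nodes, so there are C_7 of them. So Y = C_7 = 429.
X − Y = 9694845 − 429 = 9694416.

9694416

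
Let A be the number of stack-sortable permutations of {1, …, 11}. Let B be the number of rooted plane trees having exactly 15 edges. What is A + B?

Stack-sortable permutations are exactly the 231-avoiding ones, counted by C_n; here n = 11. So A = C_11 = 58786.
Rooted ordered trees with n edges are counted by C_n; here n = 15. So B = C_15 = 9694845.
A + B = 58786 + 9694845 = 9753631.

9753631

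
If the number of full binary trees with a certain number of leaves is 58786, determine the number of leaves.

12

Full binary trees with L leaves are counted by C_{L−1}. Since C_11 = 58786, the index is 11.
So the index is 11, and the number of leaves is 11 + 1 = 12.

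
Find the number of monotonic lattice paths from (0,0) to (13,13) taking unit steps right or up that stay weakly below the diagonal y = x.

742900

Monotone paths in an n×n grid that stay weakly below the diagonal are counted by C_n; here n = 13.
C_13 = 742900.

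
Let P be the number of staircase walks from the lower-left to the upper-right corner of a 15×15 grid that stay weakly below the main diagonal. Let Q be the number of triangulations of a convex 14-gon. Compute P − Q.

9486833

Sub-diagonal monotone paths from (0,0) to (15,15) biject with Dyck paths of semilength 15, giving C_15. So P = C_15 = 9694845.
A convex 14-gon is triangulated into 12 triangles, and the number of such triangulations is the Catalan number C_{14−2} = C_12. So Q = C_12 = 208012.
P − Q = 9694845 − 208012 = 9486833.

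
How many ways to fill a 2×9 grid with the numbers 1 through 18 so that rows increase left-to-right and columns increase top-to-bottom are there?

4862

By the hook-length formula (or a Dyck-path bijection), SYT of shape 2×9 number C_9.
C_9 = 4862.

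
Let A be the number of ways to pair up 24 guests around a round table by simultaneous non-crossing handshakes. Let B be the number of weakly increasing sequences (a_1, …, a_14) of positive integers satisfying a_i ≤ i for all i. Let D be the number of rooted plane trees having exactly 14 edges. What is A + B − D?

208012

With 24 = 2·12 people, non-crossing handshake pairings are non-crossing perfect matchings on a circle, counted by C_12. So A = C_12 = 208012.
Weakly increasing sequences with a_i ≤ i biject with Dyck paths of semilength 14, so there are C_14. So B = C_14 = 2674440.
A rooted plane tree with 14 edges has 15 nodes, and the count is C_14. So D = C_14 = 2674440.
A + B − D = 208012 + 2674440 − 2674440 = 208012.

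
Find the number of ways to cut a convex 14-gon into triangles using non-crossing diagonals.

Triangulations of a convex m-gon are counted by C_{m−2}; with m = 14 this is C_12.
C_12 = 208012.

208012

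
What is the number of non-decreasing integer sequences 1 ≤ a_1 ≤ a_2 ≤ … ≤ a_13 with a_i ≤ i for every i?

742900

Such sub-staircase sequences of length n are counted by C_n; here n = 13.
C_13 = C(26,13)/14 = 10400600/14 = 742900.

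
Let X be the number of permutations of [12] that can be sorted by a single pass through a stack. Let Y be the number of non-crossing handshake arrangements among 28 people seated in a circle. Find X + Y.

Stack-sortable permutations are exactly the 231-avoiding ones, counted by C_n; here n = 12. So X = C_12 = 208012.
With 28 = 2·14 people, non-crossing handshake pairings are non-crossing perfect matchings on a circle, counted by C_14. So Y = C_14 = 2674440.
X + Y = 208012 + 2674440 = 2882452.

2882452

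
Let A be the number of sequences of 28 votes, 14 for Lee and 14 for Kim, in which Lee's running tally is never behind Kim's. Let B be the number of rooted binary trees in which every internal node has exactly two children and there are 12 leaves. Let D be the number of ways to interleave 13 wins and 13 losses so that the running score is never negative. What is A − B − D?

1872754

Reading a vote for the leader as '(' and for the other as ')' turns such a sequence into a balanced string of 14 pairs, so the count is C_14. So A = C_14 = 2674440.
A full binary tree with L leaves has L−1 internal nodes and is counted by C_{L−1}; L = 12 gives C_11. So B = C_11 = 58786.
Ballot sequences with n votes each where one side never trails are Dyck words, counted by C_n; here n = 13. So D = C_13 = 742900.
A − B − D = 2674440 − 58786 − 742900 = 1872754.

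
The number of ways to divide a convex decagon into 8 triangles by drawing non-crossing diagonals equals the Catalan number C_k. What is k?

8

A convex 10-gon is triangulated into 8 triangles, and the number of such triangulations is the Catalan number C_{10−2} = C_8.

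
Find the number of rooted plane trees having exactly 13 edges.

742900

A rooted plane tree with 13 edges has 14 nodes, and the count is C_13.
C_13 = 742900.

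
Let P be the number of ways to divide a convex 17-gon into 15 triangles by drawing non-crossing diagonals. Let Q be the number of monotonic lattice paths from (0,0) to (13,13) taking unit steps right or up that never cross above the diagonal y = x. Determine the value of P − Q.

A convex 17-gon is triangulated into 15 triangles, and the number of such triangulations is the Catalan number C_{17−2} = C_15. So P = C_15 = 9694845.
Sub-diagonal monotone paths from (0,0) to (13,13) biject with Dyck paths of semilength 13, giving C_13. So Q = C_13 = 742900.
P − Q = 9694845 − 742900 = 8951945.

8951945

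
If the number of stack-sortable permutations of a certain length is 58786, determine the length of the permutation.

11

Stack-sortable permutations of [n] are counted by C_n. Since C_11 = 58786, the index is 11.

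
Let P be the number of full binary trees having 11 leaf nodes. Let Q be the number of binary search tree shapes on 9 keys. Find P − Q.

11934

Full binary trees with 11 leaves have 11−1 = 10 internal nodes, so there are C_10 of them. So P = C_10 = 16796.
Binary trees (left/right distinguished) on n nodes are counted by C_n; here n = 9. So Q = C_9 = 4862.
P − Q = 16796 − 4862 = 11934.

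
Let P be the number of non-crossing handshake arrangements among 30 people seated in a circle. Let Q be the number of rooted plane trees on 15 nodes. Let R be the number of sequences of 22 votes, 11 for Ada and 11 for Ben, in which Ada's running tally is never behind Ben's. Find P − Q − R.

With 30 = 2·15 people, non-crossing handshake pairings are non-crossing perfect matchings on a circle, counted by C_15. So P = C_15 = 9694845.
Rooted ordered (plane) trees on m nodes have m−1 edges and are counted by C_{m−1}; m = 15 gives C_14. So Q = C_14 = 2674440.
Ballot sequences with n votes each where one side never trails are Dyck words, counted by C_n; here n = 11. So R = C_11 = 58786.
P − Q − R = 9694845 − 2674440 − 58786 = 6961619.

6961619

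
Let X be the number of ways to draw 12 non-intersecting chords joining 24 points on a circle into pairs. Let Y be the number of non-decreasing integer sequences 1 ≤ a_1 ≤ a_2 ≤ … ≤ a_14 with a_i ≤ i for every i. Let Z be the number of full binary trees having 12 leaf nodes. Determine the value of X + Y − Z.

2823666

Non-crossing perfect matchings of 2n points on a circle are counted by C_n; with 24 points, n = 12. So X = C_12 = 208012.
Weakly increasing sequences with a_i ≤ i biject with Dyck paths of semilength 14, so there are C_14. So Y = C_14 = 2674440.
Full binary trees with 12 leaves have 12−1 = 11 internal nodes, so there are C_11 of them. So Z = C_11 = 58786.
X + Y − Z = 208012 + 2674440 − 58786 = 2823666.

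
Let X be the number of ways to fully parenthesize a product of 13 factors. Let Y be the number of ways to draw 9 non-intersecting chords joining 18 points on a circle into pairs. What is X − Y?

203150

Ways to associate a product of 13 factors correspond to binary trees on 13 leaves, so the count is C_12. So X = C_12 = 208012.
Non-crossing perfect matchings of 2n points on a circle are counted by C_n; with 18 points, n = 9. So Y = C_9 = 4862.
X − Y = 208012 − 4862 = 203150.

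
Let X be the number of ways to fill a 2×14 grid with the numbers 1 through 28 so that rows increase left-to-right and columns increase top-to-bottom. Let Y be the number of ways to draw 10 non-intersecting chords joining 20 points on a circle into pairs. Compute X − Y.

2657644

Standard Young tableaux of shape 2×n are counted by C_n; here n = 14. So X = C_14 = 2674440.
Pairing 20 circle points by 10 non-crossing chords gives C_10 matchings. So Y = C_10 = 16796.
X − Y = 2674440 − 16796 = 2657644.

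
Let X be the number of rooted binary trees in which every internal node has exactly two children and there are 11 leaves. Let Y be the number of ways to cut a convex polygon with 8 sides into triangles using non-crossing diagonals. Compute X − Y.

Full binary trees with 11 leaves have 11−1 = 10 internal nodes, so there are C_10 of them. So X = C_10 = 16796.
The number of triangulations of an 8-gon is the Catalan number C_6 (index = sides − 2). So Y = C_6 = 132.
X − Y = 16796 − 132 = 16664.

16664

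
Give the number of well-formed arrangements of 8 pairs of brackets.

Balanced strings of n pairs of brackets are counted by C_n; here n = 8.
C_8 = C(16,8)/9 = 12870/9 = 1430.

1430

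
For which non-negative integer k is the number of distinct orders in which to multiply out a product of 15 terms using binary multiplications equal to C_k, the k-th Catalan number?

14

Parenthesizations of m factors correspond to full binary trees with m leaves, counted by C_{m−1}; m = 15 gives C_14.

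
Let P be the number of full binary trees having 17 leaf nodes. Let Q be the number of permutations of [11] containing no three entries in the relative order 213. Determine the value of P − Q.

Full binary trees with 17 leaves have 17−1 = 16 internal nodes, so there are C_16 of them. So P = C_16 = 35357670.
For any fixed pattern of length 3, the pattern-avoiding permutations of [11] number C_11. So Q = C_11 = 58786.
P − Q = 35357670 − 58786 = 35298884.

35298884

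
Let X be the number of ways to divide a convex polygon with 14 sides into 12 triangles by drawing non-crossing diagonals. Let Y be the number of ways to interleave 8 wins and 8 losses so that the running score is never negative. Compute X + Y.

209442

The number of triangulations of a 14-gon is the Catalan number C_12 (index = sides − 2). So X = C_12 = 208012.
Reading a vote for the leader as '(' and for the other as ')' turns such a sequence into a balanced string of 8 pairs, so the count is C_8. So Y = C_8 = 1430.
X + Y = 208012 + 1430 = 209442.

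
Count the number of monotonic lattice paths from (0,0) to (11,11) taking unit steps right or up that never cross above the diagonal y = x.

Monotone paths in an n×n grid that stay weakly below the diagonal are counted by C_n; here n = 11.
C_11 = C_10 · 2(2·10+1)/(10+2) = 16796 · 42/12 = 58786.

58786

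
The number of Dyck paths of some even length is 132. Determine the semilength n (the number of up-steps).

Dyck paths of semilength n are counted by C_n, and C_6 = 132.

6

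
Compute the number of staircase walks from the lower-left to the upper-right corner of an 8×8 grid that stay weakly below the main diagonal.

1430

Sub-diagonal monotone paths from (0,0) to (8,8) biject with Dyck paths of semilength 8, giving C_8.
C_8 = 1430.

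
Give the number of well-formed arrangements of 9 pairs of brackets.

4862

Balanced strings of n pairs of brackets are counted by C_n; here n = 9.
C_9 = C(18,9)/10 = 48620/10 = 4862.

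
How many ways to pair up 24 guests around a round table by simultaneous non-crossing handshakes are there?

Non-crossing handshake pairings of 2n people are counted by C_n; 24 people gives n = 12.
C_12 = C(24,12)/13 = 2704156/13 = 208012.

208012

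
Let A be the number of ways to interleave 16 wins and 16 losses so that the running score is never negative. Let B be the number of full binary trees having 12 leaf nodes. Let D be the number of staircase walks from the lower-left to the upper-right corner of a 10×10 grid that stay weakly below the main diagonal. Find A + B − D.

35399660

Reading a vote for the leader as '(' and for the other as ')' turns such a sequence into a balanced string of 16 pairs, so the count is C_16. So A = C_16 = 35357670.
Full binary trees with 12 leaves have 12−1 = 11 internal nodes, so there are C_11 of them. So B = C_11 = 58786.
Monotone paths in an n×n grid that stay weakly below the diagonal are counted by C_n; here n = 10. So D = C_10 = 16796.
A + B − D = 35357670 + 58786 − 16796 = 35399660.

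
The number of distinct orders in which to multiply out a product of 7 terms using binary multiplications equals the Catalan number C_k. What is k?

Parenthesizations of m factors correspond to full binary trees with m leaves, counted by C_{m−1}; m = 7 gives C_6.

6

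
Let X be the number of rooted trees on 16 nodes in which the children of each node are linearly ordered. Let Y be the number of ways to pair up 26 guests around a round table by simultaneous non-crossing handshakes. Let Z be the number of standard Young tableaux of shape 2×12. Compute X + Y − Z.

10229733

A rooted plane tree on 16 nodes has 15 edges, and such trees are counted by C_15. So X = C_15 = 9694845.
Non-crossing handshake pairings of 2n people are counted by C_n; 26 people gives n = 13. So Y = C_13 = 742900.
Standard Young tableaux of shape 2×n are counted by C_n; here n = 12. So Z = C_12 = 208012.
X + Y − Z = 9694845 + 742900 − 208012 = 10229733.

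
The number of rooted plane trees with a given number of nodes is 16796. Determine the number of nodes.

11

Rooted ordered trees on m nodes are counted by C_{m−1}, and C_10 = 16796.
So the index is 10, and the number of nodes is 10 + 1 = 11.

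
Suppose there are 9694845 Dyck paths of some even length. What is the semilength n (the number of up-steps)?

Dyck paths of semilength n are counted by C_n, and C_15 = 9694845.

15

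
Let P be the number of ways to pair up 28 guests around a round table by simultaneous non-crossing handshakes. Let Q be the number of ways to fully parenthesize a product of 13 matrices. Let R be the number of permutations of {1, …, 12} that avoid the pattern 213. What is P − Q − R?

With 28 = 2·14 people, non-crossing handshake pairings are non-crossing perfect matchings on a circle, counted by C_14. So P = C_14 = 2674440.
Ways to associate a product of 13 factors correspond to binary trees on 13 leaves, so the count is C_12. So Q = C_12 = 208012.
Permutations of [n] avoiding any single length-3 pattern are counted by C_n; here n = 12. So R = C_12 = 208012.
P − Q − R = 2674440 − 208012 − 208012 = 2258416.

2258416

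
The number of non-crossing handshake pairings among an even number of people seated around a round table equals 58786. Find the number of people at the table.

Non-crossing handshake pairings of 2n people are counted by C_n; 58786 = C_11.
So n = 11, and there are 2n = 22 people.

22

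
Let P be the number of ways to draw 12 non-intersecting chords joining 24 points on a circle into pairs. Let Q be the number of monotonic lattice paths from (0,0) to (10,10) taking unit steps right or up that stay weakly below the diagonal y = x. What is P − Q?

Non-crossing perfect matchings of 2n points on a circle are counted by C_n; with 24 points, n = 12. So P = C_12 = 208012.
Sub-diagonal monotone paths from (0,0) to (10,10) biject with Dyck paths of semilength 10, giving C_10. So Q = C_10 = 16796.
P − Q = 208012 − 16796 = 191216.

191216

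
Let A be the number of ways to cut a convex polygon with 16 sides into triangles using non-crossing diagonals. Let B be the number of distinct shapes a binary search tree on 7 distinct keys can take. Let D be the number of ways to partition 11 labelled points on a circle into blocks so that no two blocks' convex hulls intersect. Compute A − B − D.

2615225

Triangulations of a convex m-gon are counted by C_{m−2}; with m = 16 this is C_14. So A = C_14 = 2674440.
Rooted binary trees with 7 nodes (each child slot possibly empty) number C_7. So B = C_7 = 429.
Non-crossing partitions of an n-element set are counted by C_n; here n = 11. So D = C_11 = 58786.
A − B − D = 2674440 − 429 − 58786 = 2615225.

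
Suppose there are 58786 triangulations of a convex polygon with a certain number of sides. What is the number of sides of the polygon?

13

Triangulations of a convex m-gon are counted by C_{m−2}. The Catalan number equal to 58786 is C_11.
So m − 2 = 11, giving m = 13 sides.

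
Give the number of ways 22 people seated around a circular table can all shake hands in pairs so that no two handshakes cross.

With 22 = 2·11 people, non-crossing handshake pairings are non-crossing perfect matchings on a circle, counted by C_11.
C_11 = C(22,11)/12 = 705432/12 = 58786.

58786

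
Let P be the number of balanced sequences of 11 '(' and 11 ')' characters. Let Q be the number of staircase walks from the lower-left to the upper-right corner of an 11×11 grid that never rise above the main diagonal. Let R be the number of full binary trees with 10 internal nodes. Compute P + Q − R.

A balanced arrangement of 11 bracket pairs is a Dyck word of semilength 11, so the count is C_11. So P = C_11 = 58786.
Monotone paths in an n×n grid that stay weakly below the diagonal are counted by C_n; here n = 11. So Q = C_11 = 58786.
Full binary trees with n internal nodes are counted by C_n; here n = 10. So R = C_10 = 16796.
P + Q − R = 58786 + 58786 − 16796 = 100776.

100776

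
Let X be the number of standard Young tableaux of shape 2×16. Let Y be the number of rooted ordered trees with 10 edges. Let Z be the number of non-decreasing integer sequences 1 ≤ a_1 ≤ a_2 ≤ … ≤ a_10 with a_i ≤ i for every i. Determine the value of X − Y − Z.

Standard Young tableaux of shape 2×n are counted by C_n; here n = 16. So X = C_16 = 35357670.
Rooted ordered trees with n edges are counted by C_n; here n = 10. So Y = C_10 = 16796.
Such sub-staircase sequences of length n are counted by C_n; here n = 10. So Z = C_10 = 16796.
X − Y − Z = 35357670 − 16796 − 16796 = 35324078.

35324078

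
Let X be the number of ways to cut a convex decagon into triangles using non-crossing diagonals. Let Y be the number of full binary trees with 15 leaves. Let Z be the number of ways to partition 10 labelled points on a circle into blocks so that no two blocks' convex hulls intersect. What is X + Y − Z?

2659074

Triangulations of a convex m-gon are counted by C_{m−2}; with m = 10 this is C_8. So X = C_8 = 1430.
Full binary trees with 15 leaves have 15−1 = 14 internal nodes, so there are C_14 of them. So Y = C_14 = 2674440.
Non-crossing partitions of an n-element set are counted by C_n; here n = 10. So Z = C_10 = 16796.
X + Y − Z = 1430 + 2674440 − 16796 = 2659074.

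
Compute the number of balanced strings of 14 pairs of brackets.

A balanced arrangement of 14 bracket pairs is a Dyck word of semilength 14, so the count is C_14.
C_14 = 2674440.

2674440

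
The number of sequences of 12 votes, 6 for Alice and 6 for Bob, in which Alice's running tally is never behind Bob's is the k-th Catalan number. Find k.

Reading a vote for the leader as '(' and for the other as ')' turns such a sequence into a balanced string of 6 pairs, so the count is C_6.

6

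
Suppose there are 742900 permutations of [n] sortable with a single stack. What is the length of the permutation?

Stack-sortable permutations of [n] are counted by C_n. Since C_13 = 742900, the index is 13.

13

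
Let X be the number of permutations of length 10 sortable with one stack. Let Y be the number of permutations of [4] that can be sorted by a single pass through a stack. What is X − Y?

By Knuth's characterisation, the stack-sortable permutations of length 10 are the 231-avoiders, numbering C_10. So X = C_10 = 16796.
By Knuth's characterisation, the stack-sortable permutations of length 4 are the 231-avoiders, numbering C_4. So Y = C_4 = 14.
X − Y = 16796 − 14 = 16782.

16782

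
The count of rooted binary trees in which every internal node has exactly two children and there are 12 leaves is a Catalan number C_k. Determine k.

11

A full binary tree with L leaves has L−1 internal nodes and is counted by C_{L−1}; L = 12 gives C_11.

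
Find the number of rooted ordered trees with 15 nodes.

2674440

Rooted ordered (plane) trees on m nodes have m−1 edges and are counted by C_{m−1}; m = 15 gives C_14.
C_14 = 2674440.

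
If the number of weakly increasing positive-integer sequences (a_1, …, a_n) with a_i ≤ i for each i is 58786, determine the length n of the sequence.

11

Such sub-staircase sequences of length n are counted by C_n, and C_11 = 58786.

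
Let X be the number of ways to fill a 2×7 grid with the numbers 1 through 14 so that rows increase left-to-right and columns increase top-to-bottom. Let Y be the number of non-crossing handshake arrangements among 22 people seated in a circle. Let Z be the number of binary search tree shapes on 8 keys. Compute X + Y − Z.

By the hook-length formula (or a Dyck-path bijection), SYT of shape 2×7 number C_7. So X = C_7 = 429.
With 22 = 2·11 people, non-crossing handshake pairings are non-crossing perfect matchings on a circle, counted by C_11. So Y = C_11 = 58786.
Rooted binary trees with 8 nodes (each child slot possibly empty) number C_8. So Z = C_8 = 1430.
X + Y − Z = 429 + 58786 − 1430 = 57785.

57785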